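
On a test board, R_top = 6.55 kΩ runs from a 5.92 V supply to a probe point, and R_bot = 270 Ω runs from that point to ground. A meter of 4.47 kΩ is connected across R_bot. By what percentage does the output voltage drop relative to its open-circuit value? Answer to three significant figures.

5.48 %

The divider's output (Thévenin) resistance is R_top‖R_bot = 259.3 Ω.
Fractional drop under load = R_th/(R_th + R_L) = 259.3 / (259.3 + 4470) = 0.05483.
So the output falls by 5.48 %.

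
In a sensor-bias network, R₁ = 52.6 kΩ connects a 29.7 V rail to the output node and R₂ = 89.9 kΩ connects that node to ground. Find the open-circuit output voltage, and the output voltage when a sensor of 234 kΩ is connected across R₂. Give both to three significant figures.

Open-circuit: V = 29.7 × 89.9/(52.6 + 89.9) = 18.7 V.
With the load, R₂ becomes R₂‖R_L = 64.95 kΩ, so V = 29.7 × 64.95/117.5 = 16.4 V.

Unloaded: 18.7 V; loaded: 16.4 V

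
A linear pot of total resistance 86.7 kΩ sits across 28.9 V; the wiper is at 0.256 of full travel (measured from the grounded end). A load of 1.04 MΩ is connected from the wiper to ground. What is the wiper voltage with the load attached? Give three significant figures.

The wiper splits the pot into (1−α)R = 64.50 kΩ above and αR = 22.20 kΩ below.
Lower section ‖ load = 21.73 kΩ.
V_wiper = 28.9 × 21.73/(64.50 + 21.73) = 7.28 V.

V ≈ 7.28 V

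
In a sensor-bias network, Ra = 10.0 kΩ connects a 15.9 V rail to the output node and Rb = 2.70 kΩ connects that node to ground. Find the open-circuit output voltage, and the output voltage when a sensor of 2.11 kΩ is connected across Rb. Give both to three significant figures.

Open-circuit: V = 15.9 × 2.70/(10.0 + 2.70) = 3.38 V.
With the load, Rb becomes Rb‖R_L = 1.184 kΩ, so V = 15.9 × 1.184/11.18 = 1.68 V.

Unloaded: 3.38 V; loaded: 1.68 V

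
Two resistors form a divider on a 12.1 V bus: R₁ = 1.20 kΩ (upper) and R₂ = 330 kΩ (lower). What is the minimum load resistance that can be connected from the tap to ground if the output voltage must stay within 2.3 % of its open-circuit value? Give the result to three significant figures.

Output resistance R_th = R₁‖R₂ = (1.20 × 330)/331.2 = 1.196 kΩ.
The fractional drop is R_th/(R_th + R_L); requiring this ≤ 0.0230 gives R_L ≥ R_th(1/0.0230 − 1) = 1.196 × 42.48 = 50.8 kΩ.

R_L(min) ≈ 50.8 kΩ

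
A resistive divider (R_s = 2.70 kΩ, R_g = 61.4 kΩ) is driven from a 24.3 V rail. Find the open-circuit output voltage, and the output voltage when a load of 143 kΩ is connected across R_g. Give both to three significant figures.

Unloaded: 23.3 V; loaded: 22.9 V

Open-circuit: V = 24.3 × 61.4/(2.70 + 61.4) = 23.3 V.
With the load, R_g becomes R_g‖R_L = 42.96 kΩ, so V = 24.3 × 42.96/45.66 = 22.9 V.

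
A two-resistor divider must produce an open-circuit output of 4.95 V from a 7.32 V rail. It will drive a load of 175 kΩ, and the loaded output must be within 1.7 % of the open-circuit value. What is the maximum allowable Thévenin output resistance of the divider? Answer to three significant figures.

R_th ≤ 3.03 kΩ

Loading drop = R_th/(R_th + R_L) ≤ 0.0170, so R_th ≤ R_L · ε/(1−ε) = 175 kΩ × 0.0170/0.9830 = 3.03 kΩ.
(Any R1, R2 with R2/(R1+R2) = 0.676 and R1‖R2 ≤ 3.03 kΩ will meet the spec.)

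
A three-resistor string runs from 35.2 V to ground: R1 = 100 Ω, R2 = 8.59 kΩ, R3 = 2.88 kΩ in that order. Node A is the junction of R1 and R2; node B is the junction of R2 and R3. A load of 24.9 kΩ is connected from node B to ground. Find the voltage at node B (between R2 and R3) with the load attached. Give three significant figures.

At node B, R3 is in parallel with the load: R3‖R_L = 2581 Ω.
Below node A the resistance is R2 + (R3‖R_L) = 11170 Ω, so V_A = 35.2 × 11170/11270 = 34.89 V.
Then V_B = V_A × (R3‖R_L)/(R2 + R3‖R_L) = 34.89 × 2581/11170 = 8.06 V.

V ≈ 8.06 V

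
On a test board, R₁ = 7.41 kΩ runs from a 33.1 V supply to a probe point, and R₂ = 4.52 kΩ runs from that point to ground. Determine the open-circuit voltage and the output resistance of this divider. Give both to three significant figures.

V_th = 12.5 V, R_th = 2.81 kΩ

V_th is the open-circuit tap voltage: 33.1 × 4.52/(7.41 + 4.52) = 12.5 V.
With the supply zeroed, R₁ and R₂ appear in parallel from the tap: R_th = R₁‖R₂ = (7.41 × 4.52)/11.93 = 2.81 kΩ.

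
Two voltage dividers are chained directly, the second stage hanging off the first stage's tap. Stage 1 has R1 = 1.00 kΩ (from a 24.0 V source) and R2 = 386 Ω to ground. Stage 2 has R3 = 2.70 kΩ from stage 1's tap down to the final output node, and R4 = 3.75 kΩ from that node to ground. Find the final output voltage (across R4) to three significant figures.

Stage 2 presents R3+R4 = 6450 Ω as a load on stage 1's tap.
Stage 1's lower leg becomes R2‖(R3+R4) = 364.2 Ω, so V_mid = 24.0 × 364.2/1364 = 6.407 V.
Stage 2 is itself unloaded: V_out = V_mid × R4/(R3+R4) = 6.407 × 3750/6450 = 3.73 V.

V_out ≈ 3.73 V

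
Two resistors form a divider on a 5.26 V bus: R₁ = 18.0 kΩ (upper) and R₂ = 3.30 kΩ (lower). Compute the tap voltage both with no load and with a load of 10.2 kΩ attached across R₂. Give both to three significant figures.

Open-circuit: V = 5.26 × 3.30/(18.0 + 3.30) = 0.815 V.
With the load, R₂ becomes R₂‖R_L = 2.493 kΩ, so V = 5.26 × 2.493/20.49 = 0.640 V.

Unloaded: 0.815 V; loaded: 0.640 V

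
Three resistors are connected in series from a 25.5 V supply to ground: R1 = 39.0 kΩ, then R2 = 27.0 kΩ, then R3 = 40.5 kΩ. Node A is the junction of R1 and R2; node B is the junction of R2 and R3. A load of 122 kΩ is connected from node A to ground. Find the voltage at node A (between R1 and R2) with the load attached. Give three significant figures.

V ≈ 13.4 V

Below node A the series string R2+R3 = 67.50 kΩ sits in parallel with the 122 kΩ load: 43.46 kΩ.
V_A = 25.5 × 43.46/(39.0 + 43.46) = 13.4 V.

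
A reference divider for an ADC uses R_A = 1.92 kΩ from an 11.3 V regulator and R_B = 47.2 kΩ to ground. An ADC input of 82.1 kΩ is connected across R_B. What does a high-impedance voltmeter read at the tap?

The load sits in parallel with R_B: R_B‖R_L = (47.2 × 82.1) / (47.2 + 82.1) = 29.97 kΩ.
V_out = 11.3 × 29.97 / (1.92 + 29.97) = 11.3 × 29.97/31.89 = 10.6 V.

V_out ≈ 10.6 V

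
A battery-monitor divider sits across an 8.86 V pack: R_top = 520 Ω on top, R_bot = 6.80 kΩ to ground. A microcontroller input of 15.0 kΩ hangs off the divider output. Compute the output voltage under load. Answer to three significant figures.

The load sits in parallel with R_bot: R_bot‖R_L = (6800 × 15000) / (6800 + 15000) = 4679 Ω.
V_out = 8.86 × 4679 / (520 + 4679) = 8.86 × 4679/5199 = 7.97 V.

V_out ≈ 7.97 V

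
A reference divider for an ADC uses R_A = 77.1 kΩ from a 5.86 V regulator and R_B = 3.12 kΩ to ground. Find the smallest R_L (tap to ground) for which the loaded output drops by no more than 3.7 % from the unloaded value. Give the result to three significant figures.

R_L(min) ≈ 78.0 kΩ

Output resistance R_th = R_A‖R_B = (77.1 × 3.12)/80.22 = 2.999 kΩ.
The fractional drop is R_th/(R_th + R_L); requiring this ≤ 0.0370 gives R_L ≥ R_th(1/0.0370 − 1) = 2.999 × 26.03 = 78.0 kΩ.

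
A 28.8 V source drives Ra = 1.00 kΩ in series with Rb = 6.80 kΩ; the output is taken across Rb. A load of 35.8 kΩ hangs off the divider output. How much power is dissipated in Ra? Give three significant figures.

P ≈ 18.4 mW

Total resistance from the source is Ra + (Rb‖R_L) = 6.715 kΩ, so I = 28.8/6.715 kΩ = 4.289 mA.
P = I²·Ra = (4.289 mA)² × 1.00 kΩ = 18.4 mW.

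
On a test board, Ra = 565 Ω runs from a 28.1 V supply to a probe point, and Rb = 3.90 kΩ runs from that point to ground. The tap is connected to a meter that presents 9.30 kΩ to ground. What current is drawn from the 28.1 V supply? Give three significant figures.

Rb‖R_L = 2748 Ω, so the source sees Ra + Rb‖R_L = 3313 Ω.
I = 28.1 V / 3313 Ω = 8.48 mA.

I ≈ 8.48 mA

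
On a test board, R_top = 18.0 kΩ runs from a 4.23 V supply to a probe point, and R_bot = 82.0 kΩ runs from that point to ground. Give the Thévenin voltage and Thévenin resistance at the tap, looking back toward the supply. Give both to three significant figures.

V_th is the open-circuit tap voltage: 4.23 × 82.0/(18.0 + 82.0) = 3.47 V.
With the supply zeroed, R_top and R_bot appear in parallel from the tap: R_th = R_top‖R_bot = (18.0 × 82.0)/100.0 = 14.8 kΩ.

V_th = 3.47 V, R_th = 14.8 kΩ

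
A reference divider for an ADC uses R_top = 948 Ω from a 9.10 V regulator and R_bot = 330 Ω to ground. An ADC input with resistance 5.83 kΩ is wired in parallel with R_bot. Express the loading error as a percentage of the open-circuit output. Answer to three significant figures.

4.03 %

The divider's output (Thévenin) resistance is R_top‖R_bot = 244.8 Ω.
Fractional drop under load = R_th/(R_th + R_L) = 244.8 / (244.8 + 5830) = 0.04030.
So the output falls by 4.03 %.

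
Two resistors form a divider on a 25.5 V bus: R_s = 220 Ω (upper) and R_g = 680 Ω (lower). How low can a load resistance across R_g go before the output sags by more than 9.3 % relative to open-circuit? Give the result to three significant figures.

R_L(min) ≈ 1.62 kΩ

Output resistance R_th = R_s‖R_g = (220 × 680)/900.0 = 166.2 Ω.
The fractional drop is R_th/(R_th + R_L); requiring this ≤ 0.0930 gives R_L ≥ R_th(1/0.0930 − 1) = 166.2 × 9.753 = 1.62 kΩ.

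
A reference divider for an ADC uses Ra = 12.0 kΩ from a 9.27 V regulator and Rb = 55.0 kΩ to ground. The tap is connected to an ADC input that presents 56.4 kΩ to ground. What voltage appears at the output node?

The load sits in parallel with Rb: Rb‖R_L = (55.0 × 56.4) / (55.0 + 56.4) = 27.85 kΩ.
V_out = 9.27 × 27.85 / (12.0 + 27.85) = 9.27 × 27.85/39.85 = 6.48 V.

V_out ≈ 6.48 V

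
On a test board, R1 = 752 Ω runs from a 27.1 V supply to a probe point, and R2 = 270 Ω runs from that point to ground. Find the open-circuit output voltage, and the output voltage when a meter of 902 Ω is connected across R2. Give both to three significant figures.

Unloaded: 7.16 V; loaded: 5.87 V

Open-circuit: V = 27.1 × 270/(752 + 270) = 7.16 V.
With the load, R2 becomes R2‖R_L = 207.8 Ω, so V = 27.1 × 207.8/959.8 = 5.87 V.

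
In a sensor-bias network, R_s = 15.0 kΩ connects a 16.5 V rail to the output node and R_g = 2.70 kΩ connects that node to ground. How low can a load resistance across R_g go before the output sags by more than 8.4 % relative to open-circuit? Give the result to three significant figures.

Output resistance R_th = R_s‖R_g = (15.0 × 2.70)/17.70 = 2.288 kΩ.
The fractional drop is R_th/(R_th + R_L); requiring this ≤ 0.0840 gives R_L ≥ R_th(1/0.0840 − 1) = 2.288 × 10.90 = 25.0 kΩ.

R_L(min) ≈ 25.0 kΩ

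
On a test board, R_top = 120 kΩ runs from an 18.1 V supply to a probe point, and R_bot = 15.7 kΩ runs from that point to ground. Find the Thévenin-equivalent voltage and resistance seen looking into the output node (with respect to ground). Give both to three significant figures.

V_th = 2.09 V, R_th = 13.9 kΩ

V_th is the open-circuit tap voltage: 18.1 × 15.7/(120 + 15.7) = 2.09 V.
With the supply zeroed, R_top and R_bot appear in parallel from the tap: R_th = R_top‖R_bot = (120 × 15.7)/135.7 = 13.9 kΩ.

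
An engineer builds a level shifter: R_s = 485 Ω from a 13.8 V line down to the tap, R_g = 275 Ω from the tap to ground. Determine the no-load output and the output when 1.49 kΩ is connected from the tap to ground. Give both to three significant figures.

Unloaded: 4.99 V; loaded: 4.47 V

Open-circuit: V = 13.8 × 275/(485 + 275) = 4.99 V.
With the load, R_g becomes R_g‖R_L = 232.2 Ω, so V = 13.8 × 232.2/717.2 = 4.47 V.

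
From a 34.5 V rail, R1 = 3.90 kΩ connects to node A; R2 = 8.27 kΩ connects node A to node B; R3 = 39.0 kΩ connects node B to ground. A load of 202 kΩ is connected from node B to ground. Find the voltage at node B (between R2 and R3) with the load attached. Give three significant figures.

At node B, R3 is in parallel with the load: R3‖R_L = 32.69 kΩ.
Below node A the resistance is R2 + (R3‖R_L) = 40.96 kΩ, so V_A = 34.5 × 40.96/44.86 = 31.50 V.
Then V_B = V_A × (R3‖R_L)/(R2 + R3‖R_L) = 31.50 × 32.69/40.96 = 25.1 V.

V ≈ 25.1 V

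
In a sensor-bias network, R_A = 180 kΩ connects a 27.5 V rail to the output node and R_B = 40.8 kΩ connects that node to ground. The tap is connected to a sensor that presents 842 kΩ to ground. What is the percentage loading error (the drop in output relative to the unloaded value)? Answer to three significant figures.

3.80 %

The divider's output (Thévenin) resistance is R_A‖R_B = 33.26 kΩ.
Fractional drop under load = R_th/(R_th + R_L) = 33.26 / (33.26 + 842) = 0.03800.
So the output falls by 3.80 %.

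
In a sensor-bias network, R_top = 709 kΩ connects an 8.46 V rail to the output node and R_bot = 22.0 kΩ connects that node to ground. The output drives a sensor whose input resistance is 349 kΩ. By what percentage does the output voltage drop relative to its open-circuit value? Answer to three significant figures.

5.76 %

The divider's output (Thévenin) resistance is R_top‖R_bot = 21.34 kΩ.
Fractional drop under load = R_th/(R_th + R_L) = 21.34 / (21.34 + 349) = 0.05762.
So the output falls by 5.76 %.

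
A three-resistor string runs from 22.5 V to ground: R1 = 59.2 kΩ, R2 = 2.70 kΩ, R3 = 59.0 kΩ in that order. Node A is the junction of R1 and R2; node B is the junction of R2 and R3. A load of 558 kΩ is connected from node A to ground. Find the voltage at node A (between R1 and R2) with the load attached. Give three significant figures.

Below node A the series string R2+R3 = 61.70 kΩ sits in parallel with the 558 kΩ load: 55.56 kΩ.
V_A = 22.5 × 55.56/(59.2 + 55.56) = 10.9 V.

V ≈ 10.9 V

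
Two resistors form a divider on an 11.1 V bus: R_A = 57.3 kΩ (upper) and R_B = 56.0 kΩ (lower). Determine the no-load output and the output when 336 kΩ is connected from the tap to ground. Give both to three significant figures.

Unloaded: 5.49 V; loaded: 5.06 V

Open-circuit: V = 11.1 × 56.0/(57.3 + 56.0) = 5.49 V.
With the load, R_B becomes R_B‖R_L = 48.00 kΩ, so V = 11.1 × 48.00/105.3 = 5.06 V.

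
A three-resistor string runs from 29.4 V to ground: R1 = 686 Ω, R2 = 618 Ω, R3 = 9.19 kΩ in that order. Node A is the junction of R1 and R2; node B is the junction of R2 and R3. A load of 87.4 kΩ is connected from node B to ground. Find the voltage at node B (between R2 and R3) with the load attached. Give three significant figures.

At node B, R3 is in parallel with the load: R3‖R_L = 8316 Ω.
Below node A the resistance is R2 + (R3‖R_L) = 8934 Ω, so V_A = 29.4 × 8934/9620 = 27.30 V.
Then V_B = V_A × (R3‖R_L)/(R2 + R3‖R_L) = 27.30 × 8316/8934 = 25.4 V.

V ≈ 25.4 V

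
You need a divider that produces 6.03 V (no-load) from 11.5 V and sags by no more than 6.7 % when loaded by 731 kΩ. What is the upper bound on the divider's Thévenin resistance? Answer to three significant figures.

R_th ≤ 52.5 kΩ

Loading drop = R_th/(R_th + R_L) ≤ 0.0670, so R_th ≤ R_L · ε/(1−ε) = 731 kΩ × 0.0670/0.9330 = 52.5 kΩ.
(Any R1, R2 with R2/(R1+R2) = 0.524 and R1‖R2 ≤ 52.5 kΩ will meet the spec.)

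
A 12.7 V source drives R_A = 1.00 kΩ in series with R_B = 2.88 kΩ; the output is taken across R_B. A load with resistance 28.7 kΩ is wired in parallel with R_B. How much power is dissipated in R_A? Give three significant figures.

P ≈ 12.3 mW

Total resistance from the source is R_A + (R_B‖R_L) = 3.617 kΩ, so I = 12.7/3.617 kΩ = 3.511 mA.
P = I²·R_A = (3.511 mA)² × 1.00 kΩ = 12.3 mW.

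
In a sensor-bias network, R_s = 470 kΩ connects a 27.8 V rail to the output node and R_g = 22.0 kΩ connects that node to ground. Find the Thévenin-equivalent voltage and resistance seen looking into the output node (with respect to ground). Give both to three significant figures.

V_th is the open-circuit tap voltage: 27.8 × 22.0/(470 + 22.0) = 1.24 V.
With the supply zeroed, R_s and R_g appear in parallel from the tap: R_th = R_s‖R_g = (470 × 22.0)/492.0 = 21.0 kΩ.

V_th = 1.24 V, R_th = 21.0 kΩ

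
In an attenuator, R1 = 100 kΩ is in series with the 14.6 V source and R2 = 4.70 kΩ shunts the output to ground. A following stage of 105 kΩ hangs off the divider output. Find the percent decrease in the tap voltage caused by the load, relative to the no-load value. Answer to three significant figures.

The divider's output (Thévenin) resistance is R1‖R2 = 4.489 kΩ.
Fractional drop under load = R_th/(R_th + R_L) = 4.489 / (4.489 + 105) = 0.04100.
So the output falls by 4.10 %.

4.10 %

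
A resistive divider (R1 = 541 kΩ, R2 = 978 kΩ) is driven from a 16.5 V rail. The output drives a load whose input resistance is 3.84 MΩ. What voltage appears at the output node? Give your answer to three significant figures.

V_out ≈ 9.74 V

The load sits in parallel with R2: R2‖R_L = (978 × 3840) / (978 + 3840) = 779.5 kΩ.
V_out = 16.5 × 779.5 / (541 + 779.5) = 16.5 × 779.5/1320 = 9.74 V.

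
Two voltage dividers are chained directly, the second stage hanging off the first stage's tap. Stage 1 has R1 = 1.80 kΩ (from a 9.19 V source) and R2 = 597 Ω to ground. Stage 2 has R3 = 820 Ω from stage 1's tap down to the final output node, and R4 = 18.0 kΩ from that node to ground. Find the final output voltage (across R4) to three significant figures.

Stage 2 presents R3+R4 = 18820 Ω as a load on stage 1's tap.
Stage 1's lower leg becomes R2‖(R3+R4) = 578.6 Ω, so V_mid = 9.19 × 578.6/2379 = 2.236 V.
Stage 2 is itself unloaded: V_out = V_mid × R4/(R3+R4) = 2.236 × 18000/18820 = 2.14 V.

V_out ≈ 2.14 V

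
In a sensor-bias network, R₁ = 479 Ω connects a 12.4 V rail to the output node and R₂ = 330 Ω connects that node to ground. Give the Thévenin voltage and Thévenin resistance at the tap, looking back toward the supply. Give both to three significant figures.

V_th = 5.06 V, R_th = 195 Ω

V_th is the open-circuit tap voltage: 12.4 × 330/(479 + 330) = 5.06 V.
With the supply zeroed, R₁ and R₂ appear in parallel from the tap: R_th = R₁‖R₂ = (479 × 330)/809.0 = 195 Ω.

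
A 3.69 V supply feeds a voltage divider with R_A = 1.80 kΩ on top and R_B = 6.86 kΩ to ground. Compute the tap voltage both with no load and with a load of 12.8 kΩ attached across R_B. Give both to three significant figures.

Unloaded: 2.92 V; loaded: 2.63 V

Open-circuit: V = 3.69 × 6.86/(1.80 + 6.86) = 2.92 V.
With the load, R_B becomes R_B‖R_L = 4.466 kΩ, so V = 3.69 × 4.466/6.266 = 2.63 V.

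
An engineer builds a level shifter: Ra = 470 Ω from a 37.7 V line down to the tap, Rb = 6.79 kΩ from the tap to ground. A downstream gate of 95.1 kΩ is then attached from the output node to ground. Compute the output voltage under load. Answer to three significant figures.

The load sits in parallel with Rb: Rb‖R_L = (6790 × 95100) / (6790 + 95100) = 6338 Ω.
V_out = 37.7 × 6338 / (470 + 6338) = 37.7 × 6338/6808 = 35.1 V.

V_out ≈ 35.1 V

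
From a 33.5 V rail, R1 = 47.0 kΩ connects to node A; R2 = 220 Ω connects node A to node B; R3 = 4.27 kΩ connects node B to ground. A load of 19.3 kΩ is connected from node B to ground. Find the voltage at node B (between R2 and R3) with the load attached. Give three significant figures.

V ≈ 2.31 V

At node B, R3 is in parallel with the load: R3‖R_L = 3496 Ω.
Below node A the resistance is R2 + (R3‖R_L) = 3716 Ω, so V_A = 33.5 × 3716/50720 = 2.455 V.
Then V_B = V_A × (R3‖R_L)/(R2 + R3‖R_L) = 2.455 × 3496/3716 = 2.31 V.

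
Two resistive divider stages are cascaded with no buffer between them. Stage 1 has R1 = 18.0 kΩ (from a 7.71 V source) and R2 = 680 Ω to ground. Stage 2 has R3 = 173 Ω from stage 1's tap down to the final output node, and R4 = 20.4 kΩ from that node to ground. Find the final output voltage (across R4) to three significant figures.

V_out ≈ 0.270 V

Stage 2 presents R3+R4 = 20570 Ω as a load on stage 1's tap.
Stage 1's lower leg becomes R2‖(R3+R4) = 658.2 Ω, so V_mid = 7.71 × 658.2/18660 = 0.2720 V.
Stage 2 is itself unloaded: V_out = V_mid × R4/(R3+R4) = 0.2720 × 20400/20570 = 0.270 V.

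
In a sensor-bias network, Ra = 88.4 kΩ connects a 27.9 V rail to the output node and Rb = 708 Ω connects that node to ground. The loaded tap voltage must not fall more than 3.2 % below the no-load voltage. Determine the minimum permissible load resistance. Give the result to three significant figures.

R_L(min) ≈ 21.2 kΩ

Output resistance R_th = Ra‖Rb = (88400 × 708)/89110 = 702.4 Ω.
The fractional drop is R_th/(R_th + R_L); requiring this ≤ 0.0320 gives R_L ≥ R_th(1/0.0320 − 1) = 702.4 × 30.25 = 21.2 kΩ.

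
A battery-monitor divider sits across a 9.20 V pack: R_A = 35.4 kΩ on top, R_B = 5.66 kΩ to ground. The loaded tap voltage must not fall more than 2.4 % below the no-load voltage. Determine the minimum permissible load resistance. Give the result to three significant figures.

Output resistance R_th = R_A‖R_B = (35.4 × 5.66)/41.06 = 4.880 kΩ.
The fractional drop is R_th/(R_th + R_L); requiring this ≤ 0.0240 gives R_L ≥ R_th(1/0.0240 − 1) = 4.880 × 40.67 = 198 kΩ.

R_L(min) ≈ 198 kΩ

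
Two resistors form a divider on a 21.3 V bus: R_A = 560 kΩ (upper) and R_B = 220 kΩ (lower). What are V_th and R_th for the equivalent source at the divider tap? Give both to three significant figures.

V_th is the open-circuit tap voltage: 21.3 × 220/(560 + 220) = 6.01 V.
With the supply zeroed, R_A and R_B appear in parallel from the tap: R_th = R_A‖R_B = (560 × 220)/780.0 = 158 kΩ.

V_th = 6.01 V, R_th = 158 kΩ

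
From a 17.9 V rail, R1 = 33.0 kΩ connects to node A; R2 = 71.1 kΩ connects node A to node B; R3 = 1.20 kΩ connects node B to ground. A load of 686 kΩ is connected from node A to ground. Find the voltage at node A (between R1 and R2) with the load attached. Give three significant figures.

Below node A the series string R2+R3 = 72.30 kΩ sits in parallel with the 686 kΩ load: 65.41 kΩ.
V_A = 17.9 × 65.41/(33.0 + 65.41) = 11.9 V.

V ≈ 11.9 V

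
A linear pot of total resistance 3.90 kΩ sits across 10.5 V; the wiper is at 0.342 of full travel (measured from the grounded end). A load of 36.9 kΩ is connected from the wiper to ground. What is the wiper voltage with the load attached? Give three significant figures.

V ≈ 3.51 V

The wiper splits the pot into (1−α)R = 2.566 kΩ above and αR = 1.334 kΩ below.
Lower section ‖ load = 1.287 kΩ.
V_wiper = 10.5 × 1.287/(2.566 + 1.287) = 3.51 V.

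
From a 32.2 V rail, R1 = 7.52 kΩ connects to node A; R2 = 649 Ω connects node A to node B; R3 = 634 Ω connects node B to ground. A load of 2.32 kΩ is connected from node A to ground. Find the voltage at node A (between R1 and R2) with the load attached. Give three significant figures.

Below node A the series string R2+R3 = 1283 Ω sits in parallel with the 2320 Ω load: 826.1 Ω.
V_A = 32.2 × 826.1/(7520 + 826.1) = 3.19 V.

V ≈ 3.19 V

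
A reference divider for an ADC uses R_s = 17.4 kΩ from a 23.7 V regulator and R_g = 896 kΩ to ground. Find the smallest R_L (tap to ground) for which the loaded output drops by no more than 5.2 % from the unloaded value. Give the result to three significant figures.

Output resistance R_th = R_s‖R_g = (17.4 × 896)/913.4 = 17.07 kΩ.
The fractional drop is R_th/(R_th + R_L); requiring this ≤ 0.0520 gives R_L ≥ R_th(1/0.0520 − 1) = 17.07 × 18.23 = 311 kΩ.

R_L(min) ≈ 311 kΩ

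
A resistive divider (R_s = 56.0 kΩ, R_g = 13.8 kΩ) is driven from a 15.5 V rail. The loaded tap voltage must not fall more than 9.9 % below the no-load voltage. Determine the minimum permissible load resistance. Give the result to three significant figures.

Output resistance R_th = R_s‖R_g = (56.0 × 13.8)/69.80 = 11.07 kΩ.
The fractional drop is R_th/(R_th + R_L); requiring this ≤ 0.0990 gives R_L ≥ R_th(1/0.0990 − 1) = 11.07 × 9.101 = 101 kΩ.

R_L(min) ≈ 101 kΩ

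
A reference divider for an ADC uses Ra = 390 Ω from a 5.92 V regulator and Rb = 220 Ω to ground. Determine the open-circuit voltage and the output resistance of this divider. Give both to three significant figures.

V_th = 2.14 V, R_th = 141 Ω

V_th is the open-circuit tap voltage: 5.92 × 220/(390 + 220) = 2.14 V.
With the supply zeroed, Ra and Rb appear in parallel from the tap: R_th = Ra‖Rb = (390 × 220)/610.0 = 141 Ω.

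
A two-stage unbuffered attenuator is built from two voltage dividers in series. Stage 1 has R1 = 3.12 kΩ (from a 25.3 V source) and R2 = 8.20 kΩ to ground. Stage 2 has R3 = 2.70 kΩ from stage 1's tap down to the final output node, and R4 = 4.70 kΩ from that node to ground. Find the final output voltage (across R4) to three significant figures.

V_out ≈ 8.92 V

Stage 2 presents R3+R4 = 7.400 kΩ as a load on stage 1's tap.
Stage 1's lower leg becomes R2‖(R3+R4) = 3.890 kΩ, so V_mid = 25.3 × 3.890/7.010 = 14.04 V.
Stage 2 is itself unloaded: V_out = V_mid × R4/(R3+R4) = 14.04 × 4.70/7.400 = 8.92 V.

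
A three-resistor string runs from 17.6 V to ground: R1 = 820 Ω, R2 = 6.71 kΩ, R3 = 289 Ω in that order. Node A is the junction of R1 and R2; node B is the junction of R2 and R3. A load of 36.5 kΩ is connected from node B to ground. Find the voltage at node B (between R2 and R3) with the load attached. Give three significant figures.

At node B, R3 is in parallel with the load: R3‖R_L = 286.7 Ω.
Below node A the resistance is R2 + (R3‖R_L) = 6997 Ω, so V_A = 17.6 × 6997/7817 = 15.75 V.
Then V_B = V_A × (R3‖R_L)/(R2 + R3‖R_L) = 15.75 × 286.7/6997 = 0.646 V.

V ≈ 0.646 V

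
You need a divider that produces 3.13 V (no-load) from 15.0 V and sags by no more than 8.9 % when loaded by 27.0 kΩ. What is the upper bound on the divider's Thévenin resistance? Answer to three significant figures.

R_th ≤ 2.64 kΩ

Loading drop = R_th/(R_th + R_L) ≤ 0.0890, so R_th ≤ R_L · ε/(1−ε) = 27.0 kΩ × 0.0890/0.9110 = 2.64 kΩ.
(Any R1, R2 with R2/(R1+R2) = 0.209 and R1‖R2 ≤ 2.64 kΩ will meet the spec.)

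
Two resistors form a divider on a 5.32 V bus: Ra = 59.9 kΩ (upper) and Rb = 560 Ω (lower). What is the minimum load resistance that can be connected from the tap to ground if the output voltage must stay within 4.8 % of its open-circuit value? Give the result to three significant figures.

R_L(min) ≈ 11.0 kΩ

Output resistance R_th = Ra‖Rb = (59900 × 560)/60460 = 554.8 Ω.
The fractional drop is R_th/(R_th + R_L); requiring this ≤ 0.0480 gives R_L ≥ R_th(1/0.0480 − 1) = 554.8 × 19.83 = 11.0 kΩ.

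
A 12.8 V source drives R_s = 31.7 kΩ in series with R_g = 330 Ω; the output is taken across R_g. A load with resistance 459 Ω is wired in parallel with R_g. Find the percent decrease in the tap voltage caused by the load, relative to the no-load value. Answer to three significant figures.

Unloaded V = 12.8 × 330/32030 = 0.1319 V.
Loaded: R_g‖R_L = 192.0 Ω, giving V = 12.8 × 192.0/31890 = 0.07705 V.
Drop = (0.1319 − 0.07705) / 0.1319 = 41.6 %.

41.6 %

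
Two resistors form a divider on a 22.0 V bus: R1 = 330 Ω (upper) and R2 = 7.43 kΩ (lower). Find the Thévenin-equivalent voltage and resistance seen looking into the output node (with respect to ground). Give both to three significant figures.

V_th = 21.1 V, R_th = 316 Ω

V_th is the open-circuit tap voltage: 22.0 × 7430/(330 + 7430) = 21.1 V.
With the supply zeroed, R1 and R2 appear in parallel from the tap: R_th = R1‖R2 = (330 × 7430)/7760 = 316 Ω.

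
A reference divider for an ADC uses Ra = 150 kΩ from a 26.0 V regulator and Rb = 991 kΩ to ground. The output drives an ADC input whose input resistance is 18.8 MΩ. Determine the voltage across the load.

V_out ≈ 22.4 V

The load sits in parallel with Rb: Rb‖R_L = (991 × 18800) / (991 + 18800) = 941.4 kΩ.
V_out = 26.0 × 941.4 / (150 + 941.4) = 26.0 × 941.4/1091 = 22.4 V.
(Unloaded it would have been 22.6 V.)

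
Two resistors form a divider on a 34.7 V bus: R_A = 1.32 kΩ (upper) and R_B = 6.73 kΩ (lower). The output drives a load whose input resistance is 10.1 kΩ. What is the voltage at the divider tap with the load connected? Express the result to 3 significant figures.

The load sits in parallel with R_B: R_B‖R_L = (6.73 × 10.1) / (6.73 + 10.1) = 4.039 kΩ.
V_out = 34.7 × 4.039 / (1.32 + 4.039) = 34.7 × 4.039/5.359 = 26.2 V.
(Unloaded it would have been 29.0 V.)

V_out ≈ 26.2 V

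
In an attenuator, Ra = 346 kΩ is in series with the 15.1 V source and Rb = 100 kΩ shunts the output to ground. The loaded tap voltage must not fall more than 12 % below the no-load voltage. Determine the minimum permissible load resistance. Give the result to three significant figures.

Output resistance R_th = Ra‖Rb = (346 × 100)/446.0 = 77.58 kΩ.
The fractional drop is R_th/(R_th + R_L); requiring this ≤ 0.120 gives R_L ≥ R_th(1/0.120 − 1) = 77.58 × 7.333 = 569 kΩ.

R_L(min) ≈ 569 kΩ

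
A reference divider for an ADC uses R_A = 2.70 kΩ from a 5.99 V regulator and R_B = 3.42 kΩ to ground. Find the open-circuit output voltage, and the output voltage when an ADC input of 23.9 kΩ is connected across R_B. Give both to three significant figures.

Unloaded: 3.35 V; loaded: 3.15 V

Open-circuit: V = 5.99 × 3.42/(2.70 + 3.42) = 3.35 V.
With the load, R_B becomes R_B‖R_L = 2.992 kΩ, so V = 5.99 × 2.992/5.692 = 3.15 V.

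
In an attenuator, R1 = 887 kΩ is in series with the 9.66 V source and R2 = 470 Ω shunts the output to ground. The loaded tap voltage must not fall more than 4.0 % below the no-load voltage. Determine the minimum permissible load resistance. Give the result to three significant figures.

Output resistance R_th = R1‖R2 = (887000 × 470)/887500 = 469.8 Ω.
The fractional drop is R_th/(R_th + R_L); requiring this ≤ 0.0400 gives R_L ≥ R_th(1/0.0400 − 1) = 469.8 × 24.00 = 11.3 kΩ.

R_L(min) ≈ 11.3 kΩ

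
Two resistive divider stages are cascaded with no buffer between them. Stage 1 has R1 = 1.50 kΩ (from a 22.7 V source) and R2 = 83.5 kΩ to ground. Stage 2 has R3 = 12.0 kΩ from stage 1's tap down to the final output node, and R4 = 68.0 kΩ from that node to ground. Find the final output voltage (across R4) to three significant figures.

Stage 2 presents R3+R4 = 80.00 kΩ as a load on stage 1's tap.
Stage 1's lower leg becomes R2‖(R3+R4) = 40.86 kΩ, so V_mid = 22.7 × 40.86/42.36 = 21.90 V.
Stage 2 is itself unloaded: V_out = V_mid × R4/(R3+R4) = 21.90 × 68.0/80.00 = 18.6 V.

V_out ≈ 18.6 V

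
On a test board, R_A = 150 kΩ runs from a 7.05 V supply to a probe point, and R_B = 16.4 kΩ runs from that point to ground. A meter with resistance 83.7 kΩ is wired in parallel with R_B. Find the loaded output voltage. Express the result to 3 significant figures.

The load sits in parallel with R_B: R_B‖R_L = (16.4 × 83.7) / (16.4 + 83.7) = 13.71 kΩ.
V_out = 7.05 × 13.71 / (150 + 13.71) = 7.05 × 13.71/163.7 = 0.591 V.

V_out ≈ 0.591 V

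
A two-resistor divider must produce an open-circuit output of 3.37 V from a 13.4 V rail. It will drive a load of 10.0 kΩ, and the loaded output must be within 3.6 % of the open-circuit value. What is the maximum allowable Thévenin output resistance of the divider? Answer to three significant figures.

Loading drop = R_th/(R_th + R_L) ≤ 0.0360, so R_th ≤ R_L · ε/(1−ε) = 10.0 kΩ × 0.0360/0.9640 = 373 Ω.
(Any R1, R2 with R2/(R1+R2) = 0.251 and R1‖R2 ≤ 373 Ω will meet the spec.)

R_th ≤ 373 Ω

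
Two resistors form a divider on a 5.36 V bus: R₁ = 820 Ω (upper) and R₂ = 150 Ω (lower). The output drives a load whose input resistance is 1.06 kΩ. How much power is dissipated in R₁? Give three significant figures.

Total resistance from the source is R₁ + (R₂‖R_L) = 951.4 Ω, so I = 5.36/951.4 Ω = 5.634 mA.
P = I²·R₁ = (5.634 mA)² × 820 Ω = 26.0 mW.

P ≈ 26.0 mW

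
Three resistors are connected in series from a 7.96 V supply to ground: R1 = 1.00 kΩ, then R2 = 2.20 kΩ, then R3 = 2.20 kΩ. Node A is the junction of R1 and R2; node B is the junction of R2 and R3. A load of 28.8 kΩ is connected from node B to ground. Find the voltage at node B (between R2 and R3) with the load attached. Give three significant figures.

At node B, R3 is in parallel with the load: R3‖R_L = 2.044 kΩ.
Below node A the resistance is R2 + (R3‖R_L) = 4.244 kΩ, so V_A = 7.96 × 4.244/5.244 = 6.442 V.
Then V_B = V_A × (R3‖R_L)/(R2 + R3‖R_L) = 6.442 × 2.044/4.244 = 3.10 V.

V ≈ 3.10 V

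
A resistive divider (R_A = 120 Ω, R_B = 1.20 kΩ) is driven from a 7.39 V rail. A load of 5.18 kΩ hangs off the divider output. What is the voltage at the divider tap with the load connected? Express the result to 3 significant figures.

V_out ≈ 6.58 V

The load sits in parallel with R_B: R_B‖R_L = (1200 × 5180) / (1200 + 5180) = 974.3 Ω.
V_out = 7.39 × 974.3 / (120 + 974.3) = 7.39 × 974.3/1094 = 6.58 V.
(Unloaded it would have been 6.72 V.)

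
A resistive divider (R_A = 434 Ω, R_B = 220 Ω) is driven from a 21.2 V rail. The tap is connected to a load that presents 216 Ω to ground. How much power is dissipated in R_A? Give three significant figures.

P ≈ 662 mW

Total resistance from the source is R_A + (R_B‖R_L) = 543.0 Ω, so I = 21.2/543.0 Ω = 39.04 mA.
P = I²·R_A = (39.04 mA)² × 434 Ω = 662 mW.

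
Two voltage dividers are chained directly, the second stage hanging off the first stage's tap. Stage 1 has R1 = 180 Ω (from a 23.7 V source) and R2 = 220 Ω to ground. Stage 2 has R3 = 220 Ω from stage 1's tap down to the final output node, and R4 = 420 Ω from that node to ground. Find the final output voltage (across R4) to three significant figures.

Stage 2 presents R3+R4 = 640.0 Ω as a load on stage 1's tap.
Stage 1's lower leg becomes R2‖(R3+R4) = 163.7 Ω, so V_mid = 23.7 × 163.7/343.7 = 11.29 V.
Stage 2 is itself unloaded: V_out = V_mid × R4/(R3+R4) = 11.29 × 420/640.0 = 7.41 V.

V_out ≈ 7.41 V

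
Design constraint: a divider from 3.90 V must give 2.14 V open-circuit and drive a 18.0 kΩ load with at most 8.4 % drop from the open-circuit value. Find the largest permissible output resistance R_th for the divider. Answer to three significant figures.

Loading drop = R_th/(R_th + R_L) ≤ 0.0840, so R_th ≤ R_L · ε/(1−ε) = 18.0 kΩ × 0.0840/0.9160 = 1.65 kΩ.

R_th ≤ 1.65 kΩ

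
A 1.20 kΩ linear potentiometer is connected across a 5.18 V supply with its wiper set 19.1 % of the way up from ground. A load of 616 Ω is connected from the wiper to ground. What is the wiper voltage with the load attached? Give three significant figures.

V ≈ 0.760 V

The wiper splits the pot into (1−α)R = 970.8 Ω above and αR = 229.2 Ω below.
Lower section ‖ load = 167.0 Ω.
V_wiper = 5.18 × 167.0/(970.8 + 167.0) = 0.760 V.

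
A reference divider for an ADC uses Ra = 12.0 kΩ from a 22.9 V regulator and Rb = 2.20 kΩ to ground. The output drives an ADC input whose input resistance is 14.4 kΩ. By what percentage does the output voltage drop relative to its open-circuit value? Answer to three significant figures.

The divider's output (Thévenin) resistance is Ra‖Rb = 1.859 kΩ.
Fractional drop under load = R_th/(R_th + R_L) = 1.859 / (1.859 + 14.4) = 0.1143.
So the output falls by 11.4 %.

11.4 %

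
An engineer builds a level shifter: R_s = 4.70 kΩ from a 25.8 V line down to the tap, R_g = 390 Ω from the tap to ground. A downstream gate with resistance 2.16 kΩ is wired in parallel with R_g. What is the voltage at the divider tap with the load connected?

The load sits in parallel with R_g: R_g‖R_L = (390 × 2160) / (390 + 2160) = 330.4 Ω.
V_out = 25.8 × 330.4 / (4700 + 330.4) = 25.8 × 330.4/5030 = 1.69 V.

V_out ≈ 1.69 V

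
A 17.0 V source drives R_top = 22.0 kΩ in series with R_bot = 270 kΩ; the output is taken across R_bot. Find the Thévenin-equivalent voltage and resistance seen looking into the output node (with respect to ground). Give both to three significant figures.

V_th = 15.7 V, R_th = 20.3 kΩ

V_th is the open-circuit tap voltage: 17.0 × 270/(22.0 + 270) = 15.7 V.
With the supply zeroed, R_top and R_bot appear in parallel from the tap: R_th = R_top‖R_bot = (22.0 × 270)/292.0 = 20.3 kΩ.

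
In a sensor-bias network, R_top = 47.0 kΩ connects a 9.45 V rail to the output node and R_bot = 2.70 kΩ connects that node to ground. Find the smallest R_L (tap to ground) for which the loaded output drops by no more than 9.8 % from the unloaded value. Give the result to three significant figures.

Output resistance R_th = R_top‖R_bot = (47.0 × 2.70)/49.70 = 2.553 kΩ.
The fractional drop is R_th/(R_th + R_L); requiring this ≤ 0.0980 gives R_L ≥ R_th(1/0.0980 − 1) = 2.553 × 9.204 = 23.5 kΩ.

R_L(min) ≈ 23.5 kΩ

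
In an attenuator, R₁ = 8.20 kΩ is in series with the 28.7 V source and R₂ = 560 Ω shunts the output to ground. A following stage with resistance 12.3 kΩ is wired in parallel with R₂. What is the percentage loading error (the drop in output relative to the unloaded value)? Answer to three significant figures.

4.09 %

The divider's output (Thévenin) resistance is R₁‖R₂ = 524.2 Ω.
Fractional drop under load = R_th/(R_th + R_L) = 524.2 / (524.2 + 12300) = 0.04088.
So the output falls by 4.09 %.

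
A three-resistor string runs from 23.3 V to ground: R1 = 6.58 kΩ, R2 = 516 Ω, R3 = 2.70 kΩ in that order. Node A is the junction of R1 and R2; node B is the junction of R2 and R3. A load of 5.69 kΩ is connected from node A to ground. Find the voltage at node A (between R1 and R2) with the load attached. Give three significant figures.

V ≈ 5.54 V

Below node A the series string R2+R3 = 3216 Ω sits in parallel with the 5690 Ω load: 2055 Ω.
V_A = 23.3 × 2055/(6580 + 2055) = 5.54 V.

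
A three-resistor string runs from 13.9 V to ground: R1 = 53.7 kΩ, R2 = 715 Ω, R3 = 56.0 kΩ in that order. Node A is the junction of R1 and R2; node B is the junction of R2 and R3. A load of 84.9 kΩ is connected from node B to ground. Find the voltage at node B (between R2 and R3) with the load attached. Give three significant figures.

At node B, R3 is in parallel with the load: R3‖R_L = 33740 Ω.
Below node A the resistance is R2 + (R3‖R_L) = 34460 Ω, so V_A = 13.9 × 34460/88160 = 5.433 V.
Then V_B = V_A × (R3‖R_L)/(R2 + R3‖R_L) = 5.433 × 33740/34460 = 5.32 V.

V ≈ 5.32 V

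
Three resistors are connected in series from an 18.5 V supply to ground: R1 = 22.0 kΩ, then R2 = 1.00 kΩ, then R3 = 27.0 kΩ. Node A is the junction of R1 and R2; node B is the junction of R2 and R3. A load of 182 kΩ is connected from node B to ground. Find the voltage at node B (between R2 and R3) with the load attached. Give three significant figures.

At node B, R3 is in parallel with the load: R3‖R_L = 23.51 kΩ.
Below node A the resistance is R2 + (R3‖R_L) = 24.51 kΩ, so V_A = 18.5 × 24.51/46.51 = 9.750 V.
Then V_B = V_A × (R3‖R_L)/(R2 + R3‖R_L) = 9.750 × 23.51/24.51 = 9.35 V.

V ≈ 9.35 V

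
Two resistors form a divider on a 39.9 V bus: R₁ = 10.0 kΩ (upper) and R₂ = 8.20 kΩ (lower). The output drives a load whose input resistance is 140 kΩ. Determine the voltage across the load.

V_out ≈ 17.4 V

The load sits in parallel with R₂: R₂‖R_L = (8.20 × 140) / (8.20 + 140) = 7.746 kΩ.
V_out = 39.9 × 7.746 / (10.0 + 7.746) = 39.9 × 7.746/17.75 = 17.4 V.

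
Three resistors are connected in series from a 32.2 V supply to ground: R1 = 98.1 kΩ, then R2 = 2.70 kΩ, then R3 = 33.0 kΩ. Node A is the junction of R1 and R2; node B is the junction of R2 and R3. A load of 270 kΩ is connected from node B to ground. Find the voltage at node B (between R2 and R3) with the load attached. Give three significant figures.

At node B, R3 is in parallel with the load: R3‖R_L = 29.41 kΩ.
Below node A the resistance is R2 + (R3‖R_L) = 32.11 kΩ, so V_A = 32.2 × 32.11/130.2 = 7.940 V.
Then V_B = V_A × (R3‖R_L)/(R2 + R3‖R_L) = 7.940 × 29.41/32.11 = 7.27 V.

V ≈ 7.27 V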